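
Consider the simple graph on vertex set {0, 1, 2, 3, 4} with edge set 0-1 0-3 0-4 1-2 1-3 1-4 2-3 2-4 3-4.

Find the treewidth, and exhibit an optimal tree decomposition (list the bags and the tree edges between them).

Treewidth 3.
One such decomposition:
Bags: B1 = {0, 1, 3, 4}  B2 = {1, 2, 3, 4}
Tree: B1–B2

The largest bag has 4 vertices, giving width 3; this decomposition certifies tw(G) ≤ 3. On the other hand G contains the 4-clique {0, 1, 3, 4}. A clique must lie in a single bag of any decomposition, so no decomposition can have width below 3. The upper and lower bounds meet at 3, so that is the treewidth.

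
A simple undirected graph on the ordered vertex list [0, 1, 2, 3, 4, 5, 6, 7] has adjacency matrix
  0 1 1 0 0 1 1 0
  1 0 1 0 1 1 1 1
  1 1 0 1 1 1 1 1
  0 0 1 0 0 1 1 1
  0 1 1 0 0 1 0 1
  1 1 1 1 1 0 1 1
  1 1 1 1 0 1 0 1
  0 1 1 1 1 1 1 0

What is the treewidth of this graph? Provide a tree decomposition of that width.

The largest bag has 5 vertices, giving width 4; this decomposition certifies tw(G) ≤ 4. Conversely, {1, 2, 4, 5, 7} is a clique of size 5, and the vertices of any clique must share a bag in every tree decomposition; so some bag has ≥ 5 vertices and tw(G) ≥ 4. Hence tw(G) = 4 exactly.

Treewidth 4.
Bags: B1 = {1, 2, 5, 6, 7}  B2 = {2, 3, 5, 6, 7}  B3 = {1, 2, 4, 5, 7}  B4 = {0, 1, 2, 5, 6}
Tree: B1–B2, B1–B3, B1–B4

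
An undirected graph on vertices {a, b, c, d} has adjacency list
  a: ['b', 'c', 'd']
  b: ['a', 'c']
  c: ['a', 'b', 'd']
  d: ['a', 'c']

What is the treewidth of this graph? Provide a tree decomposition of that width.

Every bag has size at most 3, so the width is 3 − 1 = 2 and tw(G) ≤ 2. Conversely, {a, c, d} is a clique of size 3, and the vertices of any clique must share a bag in every tree decomposition; so some bag has ≥ 3 vertices and tw(G) ≥ 2. Therefore the treewidth is 2.

Treewidth 2.
Bags: B1 = {a, b, c}  B2 = {a, c, d}
Tree: B1–B2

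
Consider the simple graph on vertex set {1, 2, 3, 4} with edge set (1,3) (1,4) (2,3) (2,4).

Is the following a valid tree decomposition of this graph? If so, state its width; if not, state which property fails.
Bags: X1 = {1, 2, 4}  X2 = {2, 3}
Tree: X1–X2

No — edge (1,3) lies in no bag.

A tree decomposition must satisfy three properties: every vertex lies in some bag; for every edge, both endpoints lie together in some bag; and for every vertex, the bags containing it form a connected subtree. Here edge (1,3) lies in no bag, so the decomposition is invalid.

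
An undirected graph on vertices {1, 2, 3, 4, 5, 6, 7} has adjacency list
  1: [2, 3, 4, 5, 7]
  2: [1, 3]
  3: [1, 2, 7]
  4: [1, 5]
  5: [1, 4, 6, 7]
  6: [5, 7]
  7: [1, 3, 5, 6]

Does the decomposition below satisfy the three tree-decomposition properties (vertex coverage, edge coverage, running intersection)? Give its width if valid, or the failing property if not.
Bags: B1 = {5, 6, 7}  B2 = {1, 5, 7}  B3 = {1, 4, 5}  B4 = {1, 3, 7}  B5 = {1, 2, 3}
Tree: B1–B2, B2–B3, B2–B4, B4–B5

Yes; width 2.

Checking the three conditions: (i) the bags cover all of {1, 2, 3, 4, 5, 6, 7}; (ii) for each edge, some bag contains both endpoints; (iii) the bags containing any fixed vertex form a subtree. All hold, so the decomposition is valid with width 3 − 1 = 2.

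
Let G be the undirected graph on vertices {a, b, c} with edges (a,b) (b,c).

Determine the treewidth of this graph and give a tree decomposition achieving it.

Each bag holds 2 vertices, so the decomposition has width 1, which upper-bounds the treewidth. Since G has at least one edge (e.g. b–a), it is not an edgeless graph, so tw(G) ≥ 1. Combining the bounds, tw(G) = 1.

Treewidth 1.
Bags: B1 = {a, b}  B2 = {b, c}
Tree: B1–B2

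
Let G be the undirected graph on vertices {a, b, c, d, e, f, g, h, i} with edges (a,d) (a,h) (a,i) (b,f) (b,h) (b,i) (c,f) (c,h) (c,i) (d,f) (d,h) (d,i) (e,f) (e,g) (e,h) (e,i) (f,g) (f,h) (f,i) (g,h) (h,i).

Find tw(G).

A width-3 tree decomposition is:
Bags: B1 = {e, f, h, i}  B2 = {d, f, h, i}  B3 = {c, f, h, i}  B4 = {b, f, h, i}  B5 = {a, d, h, i}  B6 = {e, f, g, h}
Tree: B1–B2, B2–B3, B3–B4, B2–B5, B1–B6
The largest bag has 4 vertices, giving width 3; this decomposition certifies tw(G) ≤ 3. Conversely, {a, d, h, i} is a clique of size 4, and the vertices of any clique must share a bag in every tree decomposition; so some bag has ≥ 4 vertices and tw(G) ≥ 3. The upper and lower bounds meet at 3, so that is the treewidth.

3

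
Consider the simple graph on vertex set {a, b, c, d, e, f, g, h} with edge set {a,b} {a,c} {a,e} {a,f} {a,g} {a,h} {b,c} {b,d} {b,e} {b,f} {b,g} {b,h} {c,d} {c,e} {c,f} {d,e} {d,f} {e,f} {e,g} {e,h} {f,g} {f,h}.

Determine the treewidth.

A width-4 tree decomposition is:
Bags: B1 = {b, c, d, e, f}  B2 = {a, b, c, e, f}  B3 = {a, b, e, f, g}  B4 = {a, b, e, f, h}
Tree: B1–B2, B2–B3, B2–B4
Every bag has size at most 5, so the width is 5 − 1 = 4 and tw(G) ≤ 4. Conversely, {b, c, d, e, f} is a clique of size 5, and the vertices of any clique must share a bag in every tree decomposition; so some bag has ≥ 5 vertices and tw(G) ≥ 4. The upper and lower bounds meet at 4, so that is the treewidth.

4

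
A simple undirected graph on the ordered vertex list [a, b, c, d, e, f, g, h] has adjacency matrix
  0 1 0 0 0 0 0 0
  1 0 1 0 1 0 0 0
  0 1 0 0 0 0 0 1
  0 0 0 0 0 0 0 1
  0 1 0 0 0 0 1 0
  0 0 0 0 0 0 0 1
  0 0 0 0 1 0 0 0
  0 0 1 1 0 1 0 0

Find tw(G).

1

A width-1 tree decomposition is:
Bags: B1 = {b, c}  B2 = {a, b}  B3 = {c, h}  B4 = {f, h}  B5 = {b, e}  B6 = {e, g}  B7 = {d, h}
Tree: B1–B2, B1–B3, B3–B4, B1–B5, B5–B6, B3–B7
Each bag holds 2 vertices, so the decomposition has width 1, which upper-bounds the treewidth. Since G has at least one edge (e.g. b–c), it is not an edgeless graph, so tw(G) ≥ 1. Therefore the treewidth is 1.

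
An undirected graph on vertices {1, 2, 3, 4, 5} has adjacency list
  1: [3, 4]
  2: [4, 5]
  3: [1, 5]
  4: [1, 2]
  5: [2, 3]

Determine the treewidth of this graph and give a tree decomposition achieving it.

Treewidth 2.
Bags: B1 = {1, 2, 4}  B2 = {1, 2, 5}  B3 = {1, 3, 5}
Tree: B1–B2, B2–B3

The largest bag has 3 vertices, giving width 2; this decomposition certifies tw(G) ≤ 2. Since 1–4–2–5–3–1 is a cycle in G, G is not acyclic. Forests are exactly the graphs of treewidth ≤ 1, so tw(G) ≥ 2. Hence tw(G) = 2 exactly.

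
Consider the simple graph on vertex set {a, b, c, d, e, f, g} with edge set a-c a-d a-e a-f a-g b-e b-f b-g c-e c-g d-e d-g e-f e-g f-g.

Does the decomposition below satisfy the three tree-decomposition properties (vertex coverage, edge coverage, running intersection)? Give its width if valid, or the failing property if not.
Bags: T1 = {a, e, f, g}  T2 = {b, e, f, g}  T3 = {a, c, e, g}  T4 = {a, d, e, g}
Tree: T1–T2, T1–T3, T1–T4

Yes; width 3.

Checking the three conditions: (i) the bags cover all of {a, b, c, d, e, f, g}; (ii) for each edge, some bag contains both endpoints; (iii) the bags containing any fixed vertex form a subtree. All hold, so the decomposition is valid with width 4 − 1 = 3.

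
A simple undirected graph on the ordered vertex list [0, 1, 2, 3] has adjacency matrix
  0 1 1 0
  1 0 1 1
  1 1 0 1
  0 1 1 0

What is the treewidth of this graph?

A width-2 tree decomposition is:
Bags: B1 = {0, 1, 2}  B2 = {1, 2, 3}
Tree: B1–B2
Each bag holds 3 vertices, so the decomposition has width 2, which upper-bounds the treewidth. Conversely, {0, 1, 2} is a clique of size 3, and the vertices of any clique must share a bag in every tree decomposition; so some bag has ≥ 3 vertices and tw(G) ≥ 2. Therefore the treewidth is 2.

2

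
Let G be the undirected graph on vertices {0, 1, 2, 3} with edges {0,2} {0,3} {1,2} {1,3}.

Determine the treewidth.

2

A width-2 tree decomposition is:
Bags: B1 = {0, 1, 2}  B2 = {0, 1, 3}
Tree: B1–B2
Each bag holds 3 vertices, so the decomposition has width 2, which upper-bounds the treewidth. Since 0–2–1–3–0 is a cycle in G, G is not acyclic. Forests are exactly the graphs of treewidth ≤ 1, so tw(G) ≥ 2. The upper and lower bounds meet at 2, so that is the treewidth.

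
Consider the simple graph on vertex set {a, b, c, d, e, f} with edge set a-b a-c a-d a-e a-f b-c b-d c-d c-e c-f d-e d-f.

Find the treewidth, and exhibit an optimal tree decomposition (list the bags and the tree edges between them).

The largest bag has 4 vertices, giving width 3; this decomposition certifies tw(G) ≤ 3. On the other hand G contains the 4-clique {a, c, d, e}. A clique must lie in a single bag of any decomposition, so no decomposition can have width below 3. Therefore the treewidth is 3.

Treewidth 3.
One such decomposition:
Bags: B1 = {a, b, c, d}  B2 = {a, c, d, e}  B3 = {a, c, d, f}
Tree: B1–B2, B2–B3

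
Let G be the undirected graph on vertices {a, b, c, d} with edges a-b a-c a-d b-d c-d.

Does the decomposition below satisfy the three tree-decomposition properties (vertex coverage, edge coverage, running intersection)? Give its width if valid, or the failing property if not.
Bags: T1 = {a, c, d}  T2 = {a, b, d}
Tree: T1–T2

Yes; width 2.

Checking the three conditions: (i) the bags cover all of {a, b, c, d}; (ii) for each edge, some bag contains both endpoints; (iii) the bags containing any fixed vertex form a subtree. All hold, so the decomposition is valid with width 3 − 1 = 2.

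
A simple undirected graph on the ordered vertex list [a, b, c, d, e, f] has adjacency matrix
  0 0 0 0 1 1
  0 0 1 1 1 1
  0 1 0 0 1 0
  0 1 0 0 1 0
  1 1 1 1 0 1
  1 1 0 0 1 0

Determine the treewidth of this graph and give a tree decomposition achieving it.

The largest bag has 3 vertices, giving width 2; this decomposition certifies tw(G) ≤ 2. For the lower bound, the 3 vertices {a, e, f} are pairwise adjacent, and any tree decomposition puts a clique entirely inside one bag — forcing width ≥ 2. Therefore the treewidth is 2.

Treewidth 2.
Bags: B1 = {b, e, f}  B2 = {b, d, e}  B3 = {a, e, f}  B4 = {b, c, e}
Tree: B1–B2, B1–B3, B1–B4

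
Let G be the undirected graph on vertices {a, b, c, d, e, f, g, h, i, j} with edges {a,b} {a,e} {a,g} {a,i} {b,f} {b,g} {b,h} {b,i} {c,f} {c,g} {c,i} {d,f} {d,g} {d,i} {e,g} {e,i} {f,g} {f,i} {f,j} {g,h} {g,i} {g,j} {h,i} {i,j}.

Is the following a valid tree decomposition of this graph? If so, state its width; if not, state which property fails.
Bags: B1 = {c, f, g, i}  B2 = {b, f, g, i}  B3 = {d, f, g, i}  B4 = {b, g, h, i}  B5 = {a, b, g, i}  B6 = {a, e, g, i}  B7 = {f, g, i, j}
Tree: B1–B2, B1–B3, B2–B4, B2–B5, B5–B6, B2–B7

Yes; width 3.

Every vertex of G appears in some bag (union = {a, b, c, d, e, f, g, h, i, j}); every edge is covered by a bag; and for each vertex v the set of bags containing v is connected in the bag tree. The decomposition is therefore valid. The largest bag has 4 vertices, so the width is 3.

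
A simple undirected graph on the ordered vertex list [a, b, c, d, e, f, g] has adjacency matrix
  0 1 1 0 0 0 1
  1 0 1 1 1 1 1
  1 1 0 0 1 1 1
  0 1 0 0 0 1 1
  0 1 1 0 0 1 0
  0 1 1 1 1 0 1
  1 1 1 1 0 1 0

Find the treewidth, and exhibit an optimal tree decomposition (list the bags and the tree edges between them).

Treewidth 3.
One optimal decomposition is:
Bags: B1 = {b, c, e, f}  B2 = {b, c, f, g}  B3 = {b, d, f, g}  B4 = {a, b, c, g}
Tree: B1–B2, B2–B3, B2–B4

Each bag holds 4 vertices, so the decomposition has width 3, which upper-bounds the treewidth. On the other hand G contains the 4-clique {a, b, c, g}. A clique must lie in a single bag of any decomposition, so no decomposition can have width below 3. Combining the bounds, tw(G) = 3.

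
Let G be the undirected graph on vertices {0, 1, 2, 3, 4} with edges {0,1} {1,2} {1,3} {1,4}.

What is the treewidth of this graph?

1

A width-1 tree decomposition is:
Bags: B1 = {1, 3}  B2 = {1, 2}  B3 = {0, 1}  B4 = {1, 4}
Tree: B1–B2, B1–B3, B1–B4
Each bag holds 2 vertices, so the decomposition has width 1, which upper-bounds the treewidth. Any graph with an edge has treewidth ≥ 1, and G has the edge 3–1. Therefore the treewidth is 1.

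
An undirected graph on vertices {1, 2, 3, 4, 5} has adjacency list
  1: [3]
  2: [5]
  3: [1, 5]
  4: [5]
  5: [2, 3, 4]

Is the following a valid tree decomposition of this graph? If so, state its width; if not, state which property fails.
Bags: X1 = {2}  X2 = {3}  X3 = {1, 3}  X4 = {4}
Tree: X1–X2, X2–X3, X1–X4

No — vertex 5 appears in no bag.

A tree decomposition must satisfy three properties: every vertex lies in some bag; for every edge, both endpoints lie together in some bag; and for every vertex, the bags containing it form a connected subtree. Here vertex 5 appears in no bag, so the decomposition is invalid.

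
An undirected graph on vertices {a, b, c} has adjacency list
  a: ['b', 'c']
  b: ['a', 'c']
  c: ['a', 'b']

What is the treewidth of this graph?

2

A width-2 tree decomposition is:
Bags: B1 = {a, b, c}
Tree: (single bag)
With just one bag of size 3, the width is 3 − 1 = 2, so tw(G) ≤ 2. On the other hand G contains the 3-clique {a, b, c}. A clique must lie in a single bag of any decomposition, so no decomposition can have width below 2. Hence tw(G) = 2 exactly.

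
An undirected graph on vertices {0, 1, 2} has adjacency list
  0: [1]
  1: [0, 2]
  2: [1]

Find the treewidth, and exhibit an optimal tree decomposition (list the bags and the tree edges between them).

Every bag has size at most 2, so the width is 2 − 1 = 1 and tw(G) ≤ 1. G has an edge, so its treewidth is at least 1. Therefore the treewidth is 1.

Treewidth 1.
One optimal decomposition is:
Bags: B1 = {0, 1}  B2 = {1, 2}
Tree: B1–B2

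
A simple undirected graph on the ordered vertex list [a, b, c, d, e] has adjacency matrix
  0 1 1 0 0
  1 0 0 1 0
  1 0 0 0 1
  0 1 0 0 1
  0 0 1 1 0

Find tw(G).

A width-2 tree decomposition is:
Bags: B1 = {a, b, d}  B2 = {a, c, d}  B3 = {c, d, e}
Tree: B1–B2, B2–B3
Each bag holds 3 vertices, so the decomposition has width 2, which upper-bounds the treewidth. The edges d–b–a–c–e–d form a cycle, so G is not a tree and its treewidth is at least 2. Therefore the treewidth is 2.

2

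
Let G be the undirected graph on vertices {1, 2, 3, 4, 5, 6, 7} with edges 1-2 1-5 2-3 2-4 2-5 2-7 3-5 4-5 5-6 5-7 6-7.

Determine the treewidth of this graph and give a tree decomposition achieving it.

Each bag holds 3 vertices, so the decomposition has width 2, which upper-bounds the treewidth. For the lower bound, the 3 vertices {1, 2, 5} are pairwise adjacent, and any tree decomposition puts a clique entirely inside one bag — forcing width ≥ 2. The upper and lower bounds meet at 2, so that is the treewidth.

Treewidth 2.
One optimal decomposition is:
Bags: B1 = {1, 2, 5}  B2 = {2, 5, 7}  B3 = {2, 4, 5}  B4 = {2, 3, 5}  B5 = {5, 6, 7}
Tree: B1–B2, B2–B3, B1–B4, B2–B5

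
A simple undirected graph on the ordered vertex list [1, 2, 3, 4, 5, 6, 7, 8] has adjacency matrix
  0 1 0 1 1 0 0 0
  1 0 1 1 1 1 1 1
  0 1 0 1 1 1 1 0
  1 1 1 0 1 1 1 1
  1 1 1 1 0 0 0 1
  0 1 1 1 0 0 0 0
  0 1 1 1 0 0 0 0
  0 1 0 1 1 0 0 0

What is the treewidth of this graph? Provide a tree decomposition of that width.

Treewidth 3.
One such decomposition:
Bags: B1 = {2, 3, 4, 5}  B2 = {1, 2, 4, 5}  B3 = {2, 3, 4, 6}  B4 = {2, 3, 4, 7}  B5 = {2, 4, 5, 8}
Tree: B1–B2, B1–B3, B3–B4, B1–B5

Each bag holds 4 vertices, so the decomposition has width 3, which upper-bounds the treewidth. Conversely, {2, 4, 5, 8} is a clique of size 4, and the vertices of any clique must share a bag in every tree decomposition; so some bag has ≥ 4 vertices and tw(G) ≥ 3. Therefore the treewidth is 3.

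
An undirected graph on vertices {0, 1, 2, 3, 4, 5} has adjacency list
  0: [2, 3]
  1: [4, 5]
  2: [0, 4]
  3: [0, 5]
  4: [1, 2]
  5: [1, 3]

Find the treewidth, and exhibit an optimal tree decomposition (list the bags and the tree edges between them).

The largest bag has 3 vertices, giving width 2; this decomposition certifies tw(G) ≤ 2. Since 3–0–2–4–1–5–3 is a cycle in G, G is not acyclic. Forests are exactly the graphs of treewidth ≤ 1, so tw(G) ≥ 2. The upper and lower bounds meet at 2, so that is the treewidth.

Treewidth 2.
Bags: B1 = {0, 2, 3}  B2 = {2, 3, 4}  B3 = {1, 3, 4}  B4 = {1, 3, 5}
Tree: B1–B2, B2–B3, B3–B4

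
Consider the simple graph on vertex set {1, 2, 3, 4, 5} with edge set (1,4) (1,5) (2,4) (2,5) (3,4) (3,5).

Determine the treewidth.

A width-2 tree decomposition is:
Bags: B1 = {2, 4, 5}  B2 = {1, 4, 5}  B3 = {3, 4, 5}
Tree: B1–B2, B2–B3
Each bag holds 3 vertices, so the decomposition has width 2, which upper-bounds the treewidth. For the lower bound, G contains the cycle 4–2–5–1–4, so G is not a forest; only forests have treewidth ≤ 1, hence tw(G) ≥ 2. The upper and lower bounds meet at 2, so that is the treewidth.

2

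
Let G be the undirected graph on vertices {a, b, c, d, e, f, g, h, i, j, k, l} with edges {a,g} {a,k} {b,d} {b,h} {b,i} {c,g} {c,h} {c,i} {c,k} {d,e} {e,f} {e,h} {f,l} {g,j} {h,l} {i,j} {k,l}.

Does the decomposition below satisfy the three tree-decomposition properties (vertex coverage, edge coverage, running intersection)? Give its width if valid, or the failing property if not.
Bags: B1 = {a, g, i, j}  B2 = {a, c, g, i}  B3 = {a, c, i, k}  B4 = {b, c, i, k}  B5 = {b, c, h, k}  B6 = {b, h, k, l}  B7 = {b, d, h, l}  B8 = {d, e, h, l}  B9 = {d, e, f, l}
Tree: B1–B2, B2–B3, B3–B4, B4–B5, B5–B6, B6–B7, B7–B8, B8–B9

Yes; width 3.

Vertex coverage: the bags together contain {a, b, c, d, e, f, g, h, i, j, k, l}, the full vertex set. Edge coverage: each edge of G has both endpoints in at least one bag. Running intersection: for every vertex, the bags containing it form a connected subtree. All three properties hold, so this is a valid tree decomposition of width max|bag| − 1 = 3, and hence tw(G) ≤ 3.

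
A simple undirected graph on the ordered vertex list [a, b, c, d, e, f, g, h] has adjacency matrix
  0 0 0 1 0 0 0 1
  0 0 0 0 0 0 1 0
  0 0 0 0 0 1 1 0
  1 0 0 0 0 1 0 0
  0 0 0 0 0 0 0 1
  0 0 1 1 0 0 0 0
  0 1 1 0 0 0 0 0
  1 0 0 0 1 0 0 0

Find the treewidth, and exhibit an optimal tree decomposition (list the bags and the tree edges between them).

Each bag holds 2 vertices, so the decomposition has width 1, which upper-bounds the treewidth. G has an edge, so its treewidth is at least 1. Combining the bounds, tw(G) = 1.

Treewidth 1.
Bags: B1 = {e, h}  B2 = {a, h}  B3 = {a, d}  B4 = {d, f}  B5 = {c, f}  B6 = {c, g}  B7 = {b, g}
Tree: B1–B2, B2–B3, B3–B4, B4–B5, B5–B6, B6–B7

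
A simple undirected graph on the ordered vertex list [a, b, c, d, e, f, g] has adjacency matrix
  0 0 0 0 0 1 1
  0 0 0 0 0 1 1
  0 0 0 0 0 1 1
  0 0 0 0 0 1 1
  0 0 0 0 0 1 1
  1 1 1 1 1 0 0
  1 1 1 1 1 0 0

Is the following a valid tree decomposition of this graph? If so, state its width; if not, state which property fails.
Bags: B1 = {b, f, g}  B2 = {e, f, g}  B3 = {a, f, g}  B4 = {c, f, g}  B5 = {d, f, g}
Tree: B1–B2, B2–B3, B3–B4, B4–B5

Checking the three conditions: (i) the bags cover all of {a, b, c, d, e, f, g}; (ii) for each edge, some bag contains both endpoints; (iii) the bags containing any fixed vertex form a subtree. All hold, so the decomposition is valid with width 3 − 1 = 2.

Yes; width 2.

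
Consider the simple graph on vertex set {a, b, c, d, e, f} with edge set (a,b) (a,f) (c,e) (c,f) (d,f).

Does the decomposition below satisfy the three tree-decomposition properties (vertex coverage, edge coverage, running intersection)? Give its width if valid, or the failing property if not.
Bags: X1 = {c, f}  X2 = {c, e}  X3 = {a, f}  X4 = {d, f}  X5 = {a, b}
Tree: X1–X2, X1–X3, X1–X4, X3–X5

Yes; width 1.

Every vertex of G appears in some bag (union = {a, b, c, d, e, f}); every edge is covered by a bag; and for each vertex v the set of bags containing v is connected in the bag tree. The decomposition is therefore valid. The largest bag has 2 vertices, so the width is 1.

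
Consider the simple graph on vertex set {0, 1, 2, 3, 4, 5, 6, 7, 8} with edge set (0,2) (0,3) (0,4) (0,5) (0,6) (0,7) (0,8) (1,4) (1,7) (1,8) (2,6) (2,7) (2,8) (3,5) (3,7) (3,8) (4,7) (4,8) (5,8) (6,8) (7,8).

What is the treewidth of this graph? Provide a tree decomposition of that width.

Treewidth 3.
One such decomposition:
Bags: B1 = {0, 3, 7, 8}  B2 = {0, 4, 7, 8}  B3 = {0, 3, 5, 8}  B4 = {0, 2, 7, 8}  B5 = {1, 4, 7, 8}  B6 = {0, 2, 6, 8}
Tree: B1–B2, B1–B3, B2–B4, B2–B5, B4–B6

Each bag holds 4 vertices, so the decomposition has width 3, which upper-bounds the treewidth. For the lower bound, the 4 vertices {0, 3, 5, 8} are pairwise adjacent, and any tree decomposition puts a clique entirely inside one bag — forcing width ≥ 3. Combining the bounds, tw(G) = 3.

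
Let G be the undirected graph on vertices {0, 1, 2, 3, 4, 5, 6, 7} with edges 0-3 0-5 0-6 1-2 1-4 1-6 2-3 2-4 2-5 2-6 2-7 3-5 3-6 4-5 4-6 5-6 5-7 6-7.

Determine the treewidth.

A width-3 tree decomposition is:
Bags: B1 = {2, 5, 6, 7}  B2 = {2, 4, 5, 6}  B3 = {2, 3, 5, 6}  B4 = {0, 3, 5, 6}  B5 = {1, 2, 4, 6}
Tree: B1–B2, B1–B3, B3–B4, B2–B5
The largest bag has 4 vertices, giving width 3; this decomposition certifies tw(G) ≤ 3. On the other hand G contains the 4-clique {0, 3, 5, 6}. A clique must lie in a single bag of any decomposition, so no decomposition can have width below 3. Therefore the treewidth is 3.

3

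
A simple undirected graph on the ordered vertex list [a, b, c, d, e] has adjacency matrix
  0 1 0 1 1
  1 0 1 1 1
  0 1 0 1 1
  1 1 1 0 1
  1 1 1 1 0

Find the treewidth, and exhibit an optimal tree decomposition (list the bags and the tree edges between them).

Treewidth 3.
One such decomposition:
Bags: B1 = {a, b, d, e}  B2 = {b, c, d, e}
Tree: B1–B2

Every bag has size at most 4, so the width is 4 − 1 = 3 and tw(G) ≤ 3. Conversely, {b, c, d, e} is a clique of size 4, and the vertices of any clique must share a bag in every tree decomposition; so some bag has ≥ 4 vertices and tw(G) ≥ 3. The upper and lower bounds meet at 3, so that is the treewidth.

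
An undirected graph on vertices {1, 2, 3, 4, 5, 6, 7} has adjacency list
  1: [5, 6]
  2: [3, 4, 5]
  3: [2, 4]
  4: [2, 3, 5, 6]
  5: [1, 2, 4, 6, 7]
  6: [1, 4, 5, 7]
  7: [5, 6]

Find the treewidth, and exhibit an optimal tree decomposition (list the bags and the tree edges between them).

Treewidth 2.
Bags: B1 = {1, 5, 6}  B2 = {4, 5, 6}  B3 = {2, 4, 5}  B4 = {5, 6, 7}  B5 = {2, 3, 4}
Tree: B1–B2, B2–B3, B2–B4, B3–B5

The largest bag has 3 vertices, giving width 2; this decomposition certifies tw(G) ≤ 2. Conversely, {2, 3, 4} is a clique of size 3, and the vertices of any clique must share a bag in every tree decomposition; so some bag has ≥ 3 vertices and tw(G) ≥ 2. The upper and lower bounds meet at 2, so that is the treewidth.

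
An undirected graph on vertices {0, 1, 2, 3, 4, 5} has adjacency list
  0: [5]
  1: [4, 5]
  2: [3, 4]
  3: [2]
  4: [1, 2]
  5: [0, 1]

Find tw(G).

A width-1 tree decomposition is:
Bags: B1 = {0, 5}  B2 = {1, 5}  B3 = {1, 4}  B4 = {2, 4}  B5 = {2, 3}
Tree: B1–B2, B2–B3, B3–B4, B4–B5
Every bag has size at most 2, so the width is 2 − 1 = 1 and tw(G) ≤ 1. Any graph with an edge has treewidth ≥ 1, and G has the edge 0–5. Hence tw(G) = 1 exactly.

1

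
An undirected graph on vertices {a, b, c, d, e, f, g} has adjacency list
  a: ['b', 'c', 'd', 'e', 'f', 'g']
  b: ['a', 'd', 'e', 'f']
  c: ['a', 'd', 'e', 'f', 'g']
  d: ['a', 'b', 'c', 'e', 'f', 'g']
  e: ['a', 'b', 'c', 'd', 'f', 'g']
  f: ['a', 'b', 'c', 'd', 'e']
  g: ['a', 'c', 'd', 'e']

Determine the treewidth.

A width-4 tree decomposition is:
Bags: B1 = {a, c, d, e, f}  B2 = {a, c, d, e, g}  B3 = {a, b, d, e, f}
Tree: B1–B2, B1–B3
Each bag holds 5 vertices, so the decomposition has width 4, which upper-bounds the treewidth. Conversely, {a, c, d, e, g} is a clique of size 5, and the vertices of any clique must share a bag in every tree decomposition; so some bag has ≥ 5 vertices and tw(G) ≥ 4. Combining the bounds, tw(G) = 4.

4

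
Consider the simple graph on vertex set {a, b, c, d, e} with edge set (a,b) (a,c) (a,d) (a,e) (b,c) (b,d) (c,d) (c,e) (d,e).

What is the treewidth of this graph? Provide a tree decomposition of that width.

Treewidth 3.
Bags: B1 = {a, b, c, d}  B2 = {a, c, d, e}
Tree: B1–B2

The largest bag has 4 vertices, giving width 3; this decomposition certifies tw(G) ≤ 3. For the lower bound, the 4 vertices {a, c, d, e} are pairwise adjacent, and any tree decomposition puts a clique entirely inside one bag — forcing width ≥ 3. The upper and lower bounds meet at 3, so that is the treewidth.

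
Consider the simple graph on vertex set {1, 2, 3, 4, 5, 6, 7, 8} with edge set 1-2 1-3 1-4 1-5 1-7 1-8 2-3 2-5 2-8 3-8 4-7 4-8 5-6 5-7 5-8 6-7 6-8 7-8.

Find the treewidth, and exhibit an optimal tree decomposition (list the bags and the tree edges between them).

Treewidth 3.
One optimal decomposition is:
Bags: B1 = {1, 5, 7, 8}  B2 = {5, 6, 7, 8}  B3 = {1, 2, 5, 8}  B4 = {1, 4, 7, 8}  B5 = {1, 2, 3, 8}
Tree: B1–B2, B1–B3, B1–B4, B3–B5

The largest bag has 4 vertices, giving width 3; this decomposition certifies tw(G) ≤ 3. Conversely, {1, 2, 3, 8} is a clique of size 4, and the vertices of any clique must share a bag in every tree decomposition; so some bag has ≥ 4 vertices and tw(G) ≥ 3. Combining the bounds, tw(G) = 3.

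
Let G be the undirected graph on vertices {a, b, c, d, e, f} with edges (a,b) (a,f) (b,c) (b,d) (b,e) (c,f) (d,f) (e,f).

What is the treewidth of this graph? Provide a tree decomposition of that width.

Treewidth 2.
Bags: B1 = {b, c, f}  B2 = {a, b, f}  B3 = {b, e, f}  B4 = {b, d, f}
Tree: B1–B2, B2–B3, B3–B4

The largest bag has 3 vertices, giving width 2; this decomposition certifies tw(G) ≤ 2. For the lower bound, G contains the cycle b–c–f–a–b, so G is not a forest; only forests have treewidth ≤ 1, hence tw(G) ≥ 2. Combining the bounds, tw(G) = 2.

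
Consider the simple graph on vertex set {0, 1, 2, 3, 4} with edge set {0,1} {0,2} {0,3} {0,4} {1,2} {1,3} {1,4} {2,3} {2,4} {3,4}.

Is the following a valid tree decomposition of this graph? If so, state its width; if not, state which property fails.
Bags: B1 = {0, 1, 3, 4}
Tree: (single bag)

No — vertex 2 appears in no bag.

A tree decomposition must satisfy three properties: every vertex lies in some bag; for every edge, both endpoints lie together in some bag; and for every vertex, the bags containing it form a connected subtree. Here vertex 2 appears in no bag, so the decomposition is invalid.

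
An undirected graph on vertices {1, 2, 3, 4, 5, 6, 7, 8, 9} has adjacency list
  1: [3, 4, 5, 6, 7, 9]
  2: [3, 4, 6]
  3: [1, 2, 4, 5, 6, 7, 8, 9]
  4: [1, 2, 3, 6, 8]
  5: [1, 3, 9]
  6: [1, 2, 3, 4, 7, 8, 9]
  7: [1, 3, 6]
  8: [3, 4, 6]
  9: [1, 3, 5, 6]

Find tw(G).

A width-3 tree decomposition is:
Bags: B1 = {1, 3, 4, 6}  B2 = {1, 3, 6, 7}  B3 = {3, 4, 6, 8}  B4 = {1, 3, 6, 9}  B5 = {1, 3, 5, 9}  B6 = {2, 3, 4, 6}
Tree: B1–B2, B1–B3, B1–B4, B4–B5, B3–B6
Each bag holds 4 vertices, so the decomposition has width 3, which upper-bounds the treewidth. On the other hand G contains the 4-clique {1, 3, 5, 9}. A clique must lie in a single bag of any decomposition, so no decomposition can have width below 3. Hence tw(G) = 3 exactly.

3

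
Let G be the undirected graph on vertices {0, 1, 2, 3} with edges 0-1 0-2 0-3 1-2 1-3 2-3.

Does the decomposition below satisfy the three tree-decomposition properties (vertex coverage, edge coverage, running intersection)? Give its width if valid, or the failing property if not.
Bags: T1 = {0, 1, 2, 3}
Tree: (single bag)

Yes; width 3.

Vertex coverage: the bags together contain {0, 1, 2, 3}, the full vertex set. Edge coverage: each edge of G has both endpoints in at least one bag. Running intersection: for every vertex, the bags containing it form a connected subtree. All three properties hold, so this is a valid tree decomposition of width max|bag| − 1 = 3, and hence tw(G) ≤ 3.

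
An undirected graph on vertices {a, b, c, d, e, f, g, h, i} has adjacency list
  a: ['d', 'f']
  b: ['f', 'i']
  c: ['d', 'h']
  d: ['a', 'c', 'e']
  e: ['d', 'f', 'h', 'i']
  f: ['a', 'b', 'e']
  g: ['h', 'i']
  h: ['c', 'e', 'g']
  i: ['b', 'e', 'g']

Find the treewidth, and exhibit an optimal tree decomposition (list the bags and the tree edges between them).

Each bag holds 4 vertices, so the decomposition has width 3, which upper-bounds the treewidth. For the lower bound: the 4 vertex sets {a,c,d}, {f}, {e}, {b,g,h,i} are disjoint, each induces a connected subgraph, and every pair is joined by at least one edge of G. Contracting each set to a single vertex therefore yields K_{4} as a minor, and since treewidth is minor-monotone, tw(G) ≥ tw(K_{4}) = 3. Combining the bounds, tw(G) = 3.

Treewidth 3.
Bags: B1 = {a, c, d, f}  B2 = {c, d, e, f}  B3 = {c, e, f, h}  B4 = {b, e, f, h}  B5 = {b, e, h, i}  B6 = {b, g, h, i}
Tree: B1–B2, B2–B3, B3–B4, B4–B5, B5–B6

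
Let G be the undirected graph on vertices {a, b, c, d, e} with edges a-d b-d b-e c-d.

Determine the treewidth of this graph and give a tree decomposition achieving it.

The largest bag has 2 vertices, giving width 1; this decomposition certifies tw(G) ≤ 1. Any graph with an edge has treewidth ≥ 1, and G has the edge b–d. The upper and lower bounds meet at 1, so that is the treewidth.

Treewidth 1.
Bags: B1 = {b, d}  B2 = {a, d}  B3 = {b, e}  B4 = {c, d}
Tree: B1–B2, B1–B3, B2–B4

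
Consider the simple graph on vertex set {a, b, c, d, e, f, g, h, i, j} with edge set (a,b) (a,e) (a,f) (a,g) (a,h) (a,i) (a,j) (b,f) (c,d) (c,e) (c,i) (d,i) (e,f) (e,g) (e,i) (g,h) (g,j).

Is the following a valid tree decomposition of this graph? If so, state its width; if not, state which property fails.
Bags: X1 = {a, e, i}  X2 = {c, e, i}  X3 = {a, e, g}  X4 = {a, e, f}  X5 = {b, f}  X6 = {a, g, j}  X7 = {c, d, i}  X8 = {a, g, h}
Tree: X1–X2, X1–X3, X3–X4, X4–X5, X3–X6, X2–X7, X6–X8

No — edge (a,b) lies in no bag.

A tree decomposition must satisfy three properties: every vertex lies in some bag; for every edge, both endpoints lie together in some bag; and for every vertex, the bags containing it form a connected subtree. Here edge (a,b) lies in no bag, so the decomposition is invalid.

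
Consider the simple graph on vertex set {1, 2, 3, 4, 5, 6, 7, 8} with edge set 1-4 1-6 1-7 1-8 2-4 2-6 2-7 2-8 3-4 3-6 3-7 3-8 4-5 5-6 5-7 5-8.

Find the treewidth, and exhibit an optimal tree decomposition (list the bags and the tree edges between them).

Each bag holds 5 vertices, so the decomposition has width 4, which upper-bounds the treewidth. For the lower bound: the 5 vertex sets {3,4}, {5,7}, {2,6}, {1}, {8} are disjoint, each induces a connected subgraph, and every pair is joined by at least one edge of G. Contracting each set to a single vertex therefore yields K_{5} as a minor, and since treewidth is minor-monotone, tw(G) ≥ tw(K_{5}) = 4. Combining the bounds, tw(G) = 4.

Treewidth 4.
One optimal decomposition is:
Bags: B1 = {1, 2, 3, 4, 5}  B2 = {1, 2, 3, 5, 7}  B3 = {1, 2, 3, 5, 6}  B4 = {1, 2, 3, 5, 8}
Tree: B1–B2, B2–B3, B3–B4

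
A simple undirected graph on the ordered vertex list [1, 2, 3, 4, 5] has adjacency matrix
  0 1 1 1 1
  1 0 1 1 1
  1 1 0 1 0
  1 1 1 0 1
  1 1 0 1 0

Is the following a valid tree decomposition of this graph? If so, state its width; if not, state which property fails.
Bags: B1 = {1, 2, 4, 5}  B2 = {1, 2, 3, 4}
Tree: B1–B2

Yes; width 3.

Checking the three conditions: (i) the bags cover all of {1, 2, 3, 4, 5}; (ii) for each edge, some bag contains both endpoints; (iii) the bags containing any fixed vertex form a subtree. All hold, so the decomposition is valid with width 4 − 1 = 3.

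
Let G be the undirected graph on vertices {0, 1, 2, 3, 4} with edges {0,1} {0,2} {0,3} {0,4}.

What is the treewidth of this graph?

A width-1 tree decomposition is:
Bags: B1 = {0, 3}  B2 = {0, 4}  B3 = {0, 1}  B4 = {0, 2}
Tree: B1–B2, B2–B3, B3–B4
Each bag holds 2 vertices, so the decomposition has width 1, which upper-bounds the treewidth. Any graph with an edge has treewidth ≥ 1, and G has the edge 3–0. Combining the bounds, tw(G) = 1.

1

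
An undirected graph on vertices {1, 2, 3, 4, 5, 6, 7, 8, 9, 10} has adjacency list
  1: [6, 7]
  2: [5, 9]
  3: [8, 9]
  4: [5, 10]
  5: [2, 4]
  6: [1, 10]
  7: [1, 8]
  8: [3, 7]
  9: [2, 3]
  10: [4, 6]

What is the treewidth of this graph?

A width-2 tree decomposition is:
Bags: B1 = {2, 5, 9}  B2 = {4, 5, 9}  B3 = {4, 9, 10}  B4 = {6, 9, 10}  B5 = {1, 6, 9}  B6 = {1, 7, 9}  B7 = {7, 8, 9}  B8 = {3, 8, 9}
Tree: B1–B2, B2–B3, B3–B4, B4–B5, B5–B6, B6–B7, B7–B8
Each bag holds 3 vertices, so the decomposition has width 2, which upper-bounds the treewidth. Since 9–2–5–4–10–6–1–7–8–3–9 is a cycle in G, G is not acyclic. Forests are exactly the graphs of treewidth ≤ 1, so tw(G) ≥ 2. The upper and lower bounds meet at 2, so that is the treewidth.

2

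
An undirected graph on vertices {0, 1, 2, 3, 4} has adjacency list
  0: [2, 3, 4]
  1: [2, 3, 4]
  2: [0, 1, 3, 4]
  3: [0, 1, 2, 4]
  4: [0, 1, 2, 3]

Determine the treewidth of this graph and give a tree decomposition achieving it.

Treewidth 3.
Bags: B1 = {0, 2, 3, 4}  B2 = {1, 2, 3, 4}
Tree: B1–B2

The largest bag has 4 vertices, giving width 3; this decomposition certifies tw(G) ≤ 3. On the other hand G contains the 4-clique {0, 2, 3, 4}. A clique must lie in a single bag of any decomposition, so no decomposition can have width below 3. Therefore the treewidth is 3.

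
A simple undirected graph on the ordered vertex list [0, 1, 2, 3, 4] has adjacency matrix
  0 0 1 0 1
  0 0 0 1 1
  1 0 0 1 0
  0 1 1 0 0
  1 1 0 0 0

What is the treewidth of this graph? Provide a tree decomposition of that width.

Treewidth 2.
Bags: B1 = {0, 2, 4}  B2 = {1, 2, 4}  B3 = {1, 2, 3}
Tree: B1–B2, B2–B3

The largest bag has 3 vertices, giving width 2; this decomposition certifies tw(G) ≤ 2. For the lower bound, G contains the cycle 2–0–4–1–3–2, so G is not a forest; only forests have treewidth ≤ 1, hence tw(G) ≥ 2. Hence tw(G) = 2 exactly.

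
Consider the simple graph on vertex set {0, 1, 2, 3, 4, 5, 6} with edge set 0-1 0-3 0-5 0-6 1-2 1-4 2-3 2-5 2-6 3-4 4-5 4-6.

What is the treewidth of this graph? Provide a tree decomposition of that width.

Treewidth 3.
One optimal decomposition is:
Bags: B1 = {0, 2, 3, 4}  B2 = {0, 2, 4, 5}  B3 = {0, 2, 4, 6}  B4 = {0, 1, 2, 4}
Tree: B1–B2, B2–B3, B3–B4

The largest bag has 4 vertices, giving width 3; this decomposition certifies tw(G) ≤ 3. For the lower bound: the 4 vertex sets {2,3}, {0,5}, {4}, {6} are disjoint, each induces a connected subgraph, and every pair is joined by at least one edge of G. Contracting each set to a single vertex therefore yields K_{4} as a minor, and since treewidth is minor-monotone, tw(G) ≥ tw(K_{4}) = 3. Therefore the treewidth is 3.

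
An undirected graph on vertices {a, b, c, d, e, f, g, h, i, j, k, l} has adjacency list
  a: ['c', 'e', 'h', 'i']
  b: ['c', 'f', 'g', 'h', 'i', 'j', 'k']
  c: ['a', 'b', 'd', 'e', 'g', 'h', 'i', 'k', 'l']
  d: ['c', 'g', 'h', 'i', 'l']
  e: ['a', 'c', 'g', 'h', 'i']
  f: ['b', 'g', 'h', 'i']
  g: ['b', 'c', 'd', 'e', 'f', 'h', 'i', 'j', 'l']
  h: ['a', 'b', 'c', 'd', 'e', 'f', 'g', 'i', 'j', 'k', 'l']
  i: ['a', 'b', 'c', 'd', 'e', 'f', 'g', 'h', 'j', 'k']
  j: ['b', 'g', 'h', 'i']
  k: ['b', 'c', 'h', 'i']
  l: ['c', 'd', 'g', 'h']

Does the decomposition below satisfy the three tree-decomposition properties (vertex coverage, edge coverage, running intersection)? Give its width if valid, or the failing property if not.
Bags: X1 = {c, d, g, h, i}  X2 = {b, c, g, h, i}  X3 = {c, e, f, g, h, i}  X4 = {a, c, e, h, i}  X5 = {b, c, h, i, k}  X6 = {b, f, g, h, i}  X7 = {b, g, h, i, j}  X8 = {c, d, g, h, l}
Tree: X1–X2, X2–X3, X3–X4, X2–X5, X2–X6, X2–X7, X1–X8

No — bags containing vertex f are not connected in the tree.

A tree decomposition must satisfy three properties: every vertex lies in some bag; for every edge, both endpoints lie together in some bag; and for every vertex, the bags containing it form a connected subtree. Here bags containing vertex f are not connected in the tree, so the decomposition is invalid.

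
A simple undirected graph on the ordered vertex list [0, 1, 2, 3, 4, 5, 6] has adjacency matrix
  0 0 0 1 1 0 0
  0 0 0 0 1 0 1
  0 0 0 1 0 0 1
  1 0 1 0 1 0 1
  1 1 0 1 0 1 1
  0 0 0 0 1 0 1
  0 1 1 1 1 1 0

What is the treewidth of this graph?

2

A width-2 tree decomposition is:
Bags: B1 = {3, 4, 6}  B2 = {0, 3, 4}  B3 = {4, 5, 6}  B4 = {1, 4, 6}  B5 = {2, 3, 6}
Tree: B1–B2, B1–B3, B3–B4, B1–B5
The largest bag has 3 vertices, giving width 2; this decomposition certifies tw(G) ≤ 2. Conversely, {2, 3, 6} is a clique of size 3, and the vertices of any clique must share a bag in every tree decomposition; so some bag has ≥ 3 vertices and tw(G) ≥ 2. The upper and lower bounds meet at 2, so that is the treewidth.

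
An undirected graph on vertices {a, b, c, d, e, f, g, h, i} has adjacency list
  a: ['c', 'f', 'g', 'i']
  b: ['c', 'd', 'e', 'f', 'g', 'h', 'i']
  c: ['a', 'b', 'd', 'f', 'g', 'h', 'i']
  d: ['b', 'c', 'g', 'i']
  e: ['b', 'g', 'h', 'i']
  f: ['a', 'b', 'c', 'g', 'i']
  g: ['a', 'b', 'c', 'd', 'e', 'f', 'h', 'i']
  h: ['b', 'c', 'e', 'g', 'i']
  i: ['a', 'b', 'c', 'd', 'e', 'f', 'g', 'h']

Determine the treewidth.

A width-4 tree decomposition is:
Bags: B1 = {b, c, d, g, i}  B2 = {b, c, f, g, i}  B3 = {b, c, g, h, i}  B4 = {b, e, g, h, i}  B5 = {a, c, f, g, i}
Tree: B1–B2, B1–B3, B3–B4, B2–B5
Every bag has size at most 5, so the width is 5 − 1 = 4 and tw(G) ≤ 4. For the lower bound, the 5 vertices {a, c, f, g, i} are pairwise adjacent, and any tree decomposition puts a clique entirely inside one bag — forcing width ≥ 4. The upper and lower bounds meet at 4, so that is the treewidth.

4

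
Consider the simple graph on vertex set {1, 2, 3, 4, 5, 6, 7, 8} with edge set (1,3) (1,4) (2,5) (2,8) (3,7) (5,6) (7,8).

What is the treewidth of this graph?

1

A width-1 tree decomposition is:
Bags: B1 = {5, 6}  B2 = {2, 5}  B3 = {2, 8}  B4 = {7, 8}  B5 = {3, 7}  B6 = {1, 3}  B7 = {1, 4}
Tree: B1–B2, B2–B3, B3–B4, B4–B5, B5–B6, B6–B7
Each bag holds 2 vertices, so the decomposition has width 1, which upper-bounds the treewidth. G has an edge, so its treewidth is at least 1. Hence tw(G) = 1 exactly.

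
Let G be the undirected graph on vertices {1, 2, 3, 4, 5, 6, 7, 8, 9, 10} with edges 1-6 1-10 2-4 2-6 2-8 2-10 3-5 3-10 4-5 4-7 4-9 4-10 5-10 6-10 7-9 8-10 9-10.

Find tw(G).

2

A width-2 tree decomposition is:
Bags: B1 = {4, 5, 10}  B2 = {4, 9, 10}  B3 = {2, 4, 10}  B4 = {2, 8, 10}  B5 = {2, 6, 10}  B6 = {1, 6, 10}  B7 = {3, 5, 10}  B8 = {4, 7, 9}
Tree: B1–B2, B1–B3, B3–B4, B3–B5, B5–B6, B1–B7, B2–B8
The largest bag has 3 vertices, giving width 2; this decomposition certifies tw(G) ≤ 2. For the lower bound, the 3 vertices {1, 6, 10} are pairwise adjacent, and any tree decomposition puts a clique entirely inside one bag — forcing width ≥ 2. Therefore the treewidth is 2.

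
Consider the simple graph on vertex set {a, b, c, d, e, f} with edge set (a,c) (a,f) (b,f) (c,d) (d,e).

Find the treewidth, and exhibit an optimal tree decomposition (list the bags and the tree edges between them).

Treewidth 1.
One such decomposition:
Bags: B1 = {b, f}  B2 = {a, f}  B3 = {a, c}  B4 = {c, d}  B5 = {d, e}
Tree: B1–B2, B2–B3, B3–B4, B4–B5

Every bag has size at most 2, so the width is 2 − 1 = 1 and tw(G) ≤ 1. Since G has at least one edge (e.g. b–f), it is not an edgeless graph, so tw(G) ≥ 1. The upper and lower bounds meet at 1, so that is the treewidth.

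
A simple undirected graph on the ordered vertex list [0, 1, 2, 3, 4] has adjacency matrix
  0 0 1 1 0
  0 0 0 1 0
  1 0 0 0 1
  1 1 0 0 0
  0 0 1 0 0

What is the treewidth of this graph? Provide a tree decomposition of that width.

The largest bag has 2 vertices, giving width 1; this decomposition certifies tw(G) ≤ 1. Since G has at least one edge (e.g. 2–4), it is not an edgeless graph, so tw(G) ≥ 1. Therefore the treewidth is 1.

Treewidth 1.
Bags: B1 = {2, 4}  B2 = {0, 2}  B3 = {0, 3}  B4 = {1, 3}
Tree: B1–B2, B2–B3, B3–B4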